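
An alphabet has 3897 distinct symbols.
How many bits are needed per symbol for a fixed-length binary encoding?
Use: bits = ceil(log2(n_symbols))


log2(3897) = 11.9281
Bracket: 2^11 = 2048 < 3897 <= 2^12 = 4096
So ceil(log2(3897)) = 12

bits = ceil(log2(3897)) = ceil(11.9281) = 12 bits


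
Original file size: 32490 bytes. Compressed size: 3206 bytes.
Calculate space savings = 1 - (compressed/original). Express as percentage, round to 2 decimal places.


ratio = compressed/original = 3206/32490 = 0.098677
savings = 1 - ratio = 1 - 0.098677 = 0.901323
as a percentage: 0.901323 * 100 = 90.13%

Space savings = 1 - 3206/32490 = 90.13%


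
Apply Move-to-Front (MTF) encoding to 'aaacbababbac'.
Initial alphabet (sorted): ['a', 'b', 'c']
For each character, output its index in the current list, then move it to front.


MTF encoding:
'a': index 0 in ['a', 'b', 'c'] -> ['a', 'b', 'c']
'a': index 0 in ['a', 'b', 'c'] -> ['a', 'b', 'c']
'a': index 0 in ['a', 'b', 'c'] -> ['a', 'b', 'c']
'c': index 2 in ['a', 'b', 'c'] -> ['c', 'a', 'b']
'b': index 2 in ['c', 'a', 'b'] -> ['b', 'c', 'a']
'a': index 2 in ['b', 'c', 'a'] -> ['a', 'b', 'c']
'b': index 1 in ['a', 'b', 'c'] -> ['b', 'a', 'c']
'a': index 1 in ['b', 'a', 'c'] -> ['a', 'b', 'c']
'b': index 1 in ['a', 'b', 'c'] -> ['b', 'a', 'c']
'b': index 0 in ['b', 'a', 'c'] -> ['b', 'a', 'c']
'a': index 1 in ['b', 'a', 'c'] -> ['a', 'b', 'c']
'c': index 2 in ['a', 'b', 'c'] -> ['c', 'a', 'b']


Output: [0, 0, 0, 2, 2, 2, 1, 1, 1, 0, 1, 2]


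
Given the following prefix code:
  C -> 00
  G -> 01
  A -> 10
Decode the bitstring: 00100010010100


Decoding step by step:
Bits 00 -> C
Bits 10 -> A
Bits 00 -> C
Bits 10 -> A
Bits 01 -> G
Bits 01 -> G
Bits 00 -> C


Decoded message: CACAGGC


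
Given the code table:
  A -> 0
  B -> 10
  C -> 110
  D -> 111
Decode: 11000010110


Decoding:
110 -> C
0 -> A
0 -> A
0 -> A
10 -> B
110 -> C


Result: CAAABC


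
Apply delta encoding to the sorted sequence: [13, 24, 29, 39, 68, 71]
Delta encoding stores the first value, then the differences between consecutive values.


First value: 13
Deltas:
  24 - 13 = 11
  29 - 24 = 5
  39 - 29 = 10
  68 - 39 = 29
  71 - 68 = 3


Delta encoded: [13, 11, 5, 10, 29, 3]


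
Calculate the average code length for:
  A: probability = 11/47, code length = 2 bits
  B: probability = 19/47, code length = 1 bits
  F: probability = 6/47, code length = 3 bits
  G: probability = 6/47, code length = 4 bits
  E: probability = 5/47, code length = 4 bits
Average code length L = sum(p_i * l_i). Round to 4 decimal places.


Weighted contributions p_i * l_i:
  A: (11/47) * 2 = 22/47
  B: (19/47) * 1 = 19/47
  F: (6/47) * 3 = 18/47
  G: (6/47) * 4 = 24/47
  E: (5/47) * 4 = 20/47
Sum = (22 + 19 + 18 + 24 + 20)/47 = 103/47

L = 103/47 = 2.1915 bits/symbol


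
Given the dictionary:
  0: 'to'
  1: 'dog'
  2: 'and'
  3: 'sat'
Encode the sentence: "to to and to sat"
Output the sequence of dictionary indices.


Look up each word in the dictionary:
  'to' -> 0
  'to' -> 0
  'and' -> 2
  'to' -> 0
  'sat' -> 3

Encoded: [0, 0, 2, 0, 3]


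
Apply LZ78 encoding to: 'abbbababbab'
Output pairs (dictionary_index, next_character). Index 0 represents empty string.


LZ78 encoding steps:
Dictionary: {0: ''}
Step 1: w='' (idx 0), next='a' -> output (0, 'a'), add 'a' as idx 1
Step 2: w='' (idx 0), next='b' -> output (0, 'b'), add 'b' as idx 2
Step 3: w='b' (idx 2), next='b' -> output (2, 'b'), add 'bb' as idx 3
Step 4: w='a' (idx 1), next='b' -> output (1, 'b'), add 'ab' as idx 4
Step 5: w='ab' (idx 4), next='b' -> output (4, 'b'), add 'abb' as idx 5
Step 6: w='ab' (idx 4), end of input -> output (4, '')


Encoded: [(0, 'a'), (0, 'b'), (2, 'b'), (1, 'b'), (4, 'b'), (4, '')]


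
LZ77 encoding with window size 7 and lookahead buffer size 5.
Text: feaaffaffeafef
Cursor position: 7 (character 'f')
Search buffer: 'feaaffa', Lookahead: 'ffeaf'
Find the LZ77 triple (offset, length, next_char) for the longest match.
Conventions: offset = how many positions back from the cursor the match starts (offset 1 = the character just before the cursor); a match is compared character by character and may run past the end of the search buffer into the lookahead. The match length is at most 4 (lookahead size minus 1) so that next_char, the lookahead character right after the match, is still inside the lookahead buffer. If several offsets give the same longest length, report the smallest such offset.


Try each offset into the search buffer:
  offset=1 (pos 6, char 'a'): match length 0
  offset=2 (pos 5, char 'f'): match length 1
  offset=3 (pos 4, char 'f'): match length 2
  offset=4 (pos 3, char 'a'): match length 0
  offset=5 (pos 2, char 'a'): match length 0
  offset=6 (pos 1, char 'e'): match length 0
  offset=7 (pos 0, char 'f'): match length 1
Longest match has length 2 at offset 3.
next_char = character at position 7 + 2 = 9 -> 'e'

Best match: offset=3, length=2 (matching 'ff' starting at position 4)
LZ77 triple: (3, 2, 'e')


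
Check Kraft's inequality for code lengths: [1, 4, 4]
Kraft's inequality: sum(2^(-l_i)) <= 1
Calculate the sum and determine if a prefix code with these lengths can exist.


Sum = 2^(-1) + 2^(-4) + 2^(-4)
    = 0.5 + 0.0625 + 0.0625
    = 10/16 = 0.625
Since 0.625 <= 1, Kraft's inequality IS satisfied.
A prefix code with these lengths CAN exist.

Kraft sum = 0.625. Satisfied.


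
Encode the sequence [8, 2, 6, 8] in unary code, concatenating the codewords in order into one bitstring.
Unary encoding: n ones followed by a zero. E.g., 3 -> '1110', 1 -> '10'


Encode each number as n ones followed by a terminating 0:
  8 -> 111111110 (9 bits)
  2 -> 110 (3 bits)
  6 -> 1111110 (7 bits)
  8 -> 111111110 (9 bits)
Total length = 9 + 3 + 7 + 9 = 28 bits.

Unary([8, 2, 6, 8]) = 1111111101101111110111111110 (28 bits)


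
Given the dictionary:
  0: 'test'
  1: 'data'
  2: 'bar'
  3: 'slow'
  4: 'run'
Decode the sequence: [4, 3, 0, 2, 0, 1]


Look up each index in the dictionary:
  4 -> 'run'
  3 -> 'slow'
  0 -> 'test'
  2 -> 'bar'
  0 -> 'test'
  1 -> 'data'

Decoded: "run slow test bar test data"


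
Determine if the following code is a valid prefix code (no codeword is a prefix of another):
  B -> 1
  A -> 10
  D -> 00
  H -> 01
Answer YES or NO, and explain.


Checking each pair (does one codeword prefix another?):
  B='1' vs A='10': prefix -- VIOLATION

NO -- this is NOT a valid prefix code. B (1) is a prefix of A (10).


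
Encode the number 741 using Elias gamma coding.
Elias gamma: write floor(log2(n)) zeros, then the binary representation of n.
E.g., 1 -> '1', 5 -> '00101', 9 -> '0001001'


num_bits = floor(log2(741)) + 1 = 10
leading_zeros = num_bits - 1 = 9
binary(741) = 1011100101

Elias gamma(741) = '000000000' + '1011100101' = 0000000001011100101 (19 bits)


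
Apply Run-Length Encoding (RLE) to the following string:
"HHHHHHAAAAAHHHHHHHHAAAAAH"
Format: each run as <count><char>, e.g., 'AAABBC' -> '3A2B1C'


Scanning runs left to right:
  i=0: run of 'H' x 6 -> '6H'
  i=6: run of 'A' x 5 -> '5A'
  i=11: run of 'H' x 8 -> '8H'
  i=19: run of 'A' x 5 -> '5A'
  i=24: run of 'H' x 1 -> '1H'

RLE = 6H5A8H5A1H


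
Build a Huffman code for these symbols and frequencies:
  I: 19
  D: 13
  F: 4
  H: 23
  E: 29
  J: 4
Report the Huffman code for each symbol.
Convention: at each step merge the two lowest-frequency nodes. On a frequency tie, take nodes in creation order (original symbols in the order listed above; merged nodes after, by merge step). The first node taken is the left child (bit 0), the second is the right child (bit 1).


Huffman tree construction:
Step 1: Merge F(4) + J(4) = 8
Step 2: Merge (F+J)(8) + D(13) = 21
Step 3: Merge I(19) + ((F+J)+D)(21) = 40
Step 4: Merge H(23) + E(29) = 52
Step 5: Merge (I+((F+J)+D))(40) + (H+E)(52) = 92
Read each symbol's code off the tree from the root (left child = 0, right child = 1).

Codes:
  I: 00 (length 2)
  D: 011 (length 3)
  F: 0100 (length 4)
  H: 10 (length 2)
  E: 11 (length 2)
  J: 0101 (length 4)
Average code length: 213/92 = 2.3152 bits/symbol


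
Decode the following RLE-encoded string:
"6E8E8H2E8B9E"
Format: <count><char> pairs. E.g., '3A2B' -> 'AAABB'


Expanding each <count><char> pair:
  6E -> 'EEEEEE'
  8E -> 'EEEEEEEE'
  8H -> 'HHHHHHHH'
  2E -> 'EE'
  8B -> 'BBBBBBBB'
  9E -> 'EEEEEEEEE'

Decoded = EEEEEEEEEEEEEEHHHHHHHHEEBBBBBBBBEEEEEEEEE


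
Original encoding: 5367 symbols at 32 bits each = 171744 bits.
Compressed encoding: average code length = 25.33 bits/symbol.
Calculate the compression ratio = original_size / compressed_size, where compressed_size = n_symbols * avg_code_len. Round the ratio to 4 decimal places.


original_size = n_symbols * orig_bits = 5367 * 32 = 171744 bits
compressed_size = n_symbols * avg_code_len = 5367 * 25.33 = 135946.11 bits
ratio = original_size / compressed_size = 171744 / 135946.11 = 1.2633

Compression ratio = 1.2633


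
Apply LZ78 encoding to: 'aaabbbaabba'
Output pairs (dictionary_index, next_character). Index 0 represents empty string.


LZ78 encoding steps:
Dictionary: {0: ''}
Step 1: w='' (idx 0), next='a' -> output (0, 'a'), add 'a' as idx 1
Step 2: w='a' (idx 1), next='a' -> output (1, 'a'), add 'aa' as idx 2
Step 3: w='' (idx 0), next='b' -> output (0, 'b'), add 'b' as idx 3
Step 4: w='b' (idx 3), next='b' -> output (3, 'b'), add 'bb' as idx 4
Step 5: w='aa' (idx 2), next='b' -> output (2, 'b'), add 'aab' as idx 5
Step 6: w='b' (idx 3), next='a' -> output (3, 'a'), add 'ba' as idx 6


Encoded: [(0, 'a'), (1, 'a'), (0, 'b'), (3, 'b'), (2, 'b'), (3, 'a')]


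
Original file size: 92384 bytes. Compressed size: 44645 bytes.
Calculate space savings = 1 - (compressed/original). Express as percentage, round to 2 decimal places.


ratio = compressed/original = 44645/92384 = 0.483255
savings = 1 - ratio = 1 - 0.483255 = 0.516745
as a percentage: 0.516745 * 100 = 51.67%

Space savings = 1 - 44645/92384 = 51.67%


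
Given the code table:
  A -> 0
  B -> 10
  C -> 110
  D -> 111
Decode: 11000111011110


Decoding:
110 -> C
0 -> A
0 -> A
111 -> D
0 -> A
111 -> D
10 -> B


Result: CAADADB


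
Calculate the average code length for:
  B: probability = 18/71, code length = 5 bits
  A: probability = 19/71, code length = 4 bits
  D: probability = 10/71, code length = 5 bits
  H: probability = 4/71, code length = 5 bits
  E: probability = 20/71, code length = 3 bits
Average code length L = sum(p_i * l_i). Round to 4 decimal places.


Weighted contributions p_i * l_i:
  B: (18/71) * 5 = 90/71
  A: (19/71) * 4 = 76/71
  D: (10/71) * 5 = 50/71
  H: (4/71) * 5 = 20/71
  E: (20/71) * 3 = 60/71
Sum = (90 + 76 + 50 + 20 + 60)/71 = 296/71

L = 296/71 = 4.1690 bits/symbol


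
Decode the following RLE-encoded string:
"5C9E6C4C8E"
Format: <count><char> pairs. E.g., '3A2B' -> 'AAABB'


Expanding each <count><char> pair:
  5C -> 'CCCCC'
  9E -> 'EEEEEEEEE'
  6C -> 'CCCCCC'
  4C -> 'CCCC'
  8E -> 'EEEEEEEE'

Decoded = CCCCCEEEEEEEEECCCCCCCCCCEEEEEEEE


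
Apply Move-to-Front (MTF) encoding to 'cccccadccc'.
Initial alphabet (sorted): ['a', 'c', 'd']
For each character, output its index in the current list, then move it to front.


MTF encoding:
'c': index 1 in ['a', 'c', 'd'] -> ['c', 'a', 'd']
'c': index 0 in ['c', 'a', 'd'] -> ['c', 'a', 'd']
'c': index 0 in ['c', 'a', 'd'] -> ['c', 'a', 'd']
'c': index 0 in ['c', 'a', 'd'] -> ['c', 'a', 'd']
'c': index 0 in ['c', 'a', 'd'] -> ['c', 'a', 'd']
'a': index 1 in ['c', 'a', 'd'] -> ['a', 'c', 'd']
'd': index 2 in ['a', 'c', 'd'] -> ['d', 'a', 'c']
'c': index 2 in ['d', 'a', 'c'] -> ['c', 'd', 'a']
'c': index 0 in ['c', 'd', 'a'] -> ['c', 'd', 'a']
'c': index 0 in ['c', 'd', 'a'] -> ['c', 'd', 'a']


Output: [1, 0, 0, 0, 0, 1, 2, 2, 0, 0]


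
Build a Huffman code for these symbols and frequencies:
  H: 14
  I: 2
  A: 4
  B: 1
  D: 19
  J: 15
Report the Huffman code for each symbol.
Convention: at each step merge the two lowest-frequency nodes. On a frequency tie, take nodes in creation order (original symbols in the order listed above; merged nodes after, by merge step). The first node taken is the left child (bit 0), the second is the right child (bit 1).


Huffman tree construction:
Step 1: Merge B(1) + I(2) = 3
Step 2: Merge (B+I)(3) + A(4) = 7
Step 3: Merge ((B+I)+A)(7) + H(14) = 21
Step 4: Merge J(15) + D(19) = 34
Step 5: Merge (((B+I)+A)+H)(21) + (J+D)(34) = 55
Read each symbol's code off the tree from the root (left child = 0, right child = 1).

Codes:
  H: 01 (length 2)
  I: 0001 (length 4)
  A: 001 (length 3)
  B: 0000 (length 4)
  D: 11 (length 2)
  J: 10 (length 2)
Average code length: 120/55 = 2.1818 bits/symbol


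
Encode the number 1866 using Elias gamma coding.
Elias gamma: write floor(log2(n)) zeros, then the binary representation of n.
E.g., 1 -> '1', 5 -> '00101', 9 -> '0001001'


num_bits = floor(log2(1866)) + 1 = 11
leading_zeros = num_bits - 1 = 10
binary(1866) = 11101001010

Elias gamma(1866) = '0000000000' + '11101001010' = 000000000011101001010 (21 bits)


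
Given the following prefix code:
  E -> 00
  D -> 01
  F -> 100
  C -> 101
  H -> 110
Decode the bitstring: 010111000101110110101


Decoding step by step:
Bits 01 -> D
Bits 01 -> D
Bits 110 -> H
Bits 00 -> E
Bits 101 -> C
Bits 110 -> H
Bits 110 -> H
Bits 101 -> C


Decoded message: DDHECHHC


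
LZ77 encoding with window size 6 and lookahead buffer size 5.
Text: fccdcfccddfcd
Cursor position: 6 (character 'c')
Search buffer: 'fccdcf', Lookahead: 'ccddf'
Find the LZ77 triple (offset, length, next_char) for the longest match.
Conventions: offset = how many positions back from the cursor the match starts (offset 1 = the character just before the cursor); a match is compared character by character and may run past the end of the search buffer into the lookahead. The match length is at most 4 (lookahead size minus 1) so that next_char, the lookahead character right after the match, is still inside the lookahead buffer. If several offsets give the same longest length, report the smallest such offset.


Try each offset into the search buffer:
  offset=1 (pos 5, char 'f'): match length 0
  offset=2 (pos 4, char 'c'): match length 1
  offset=3 (pos 3, char 'd'): match length 0
  offset=4 (pos 2, char 'c'): match length 1
  offset=5 (pos 1, char 'c'): match length 3
  offset=6 (pos 0, char 'f'): match length 0
Longest match has length 3 at offset 5.
next_char = character at position 6 + 3 = 9 -> 'd'

Best match: offset=5, length=3 (matching 'ccd' starting at position 1)
LZ77 triple: (5, 3, 'd')


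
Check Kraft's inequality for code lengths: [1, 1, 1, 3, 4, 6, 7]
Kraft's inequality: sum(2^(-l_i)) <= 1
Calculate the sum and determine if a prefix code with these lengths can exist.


Sum = 2^(-1) + 2^(-1) + 2^(-1) + 2^(-3) + 2^(-4) + 2^(-6) + 2^(-7)
    = 0.5 + 0.5 + 0.5 + 0.125 + 0.0625 + 0.015625 + 0.0078125
    = 219/128 = 1.7109375
Since 1.7109375 > 1, Kraft's inequality is NOT satisfied.
A prefix code with these lengths CANNOT exist.

Kraft sum = 1.7109375. Not satisfied.


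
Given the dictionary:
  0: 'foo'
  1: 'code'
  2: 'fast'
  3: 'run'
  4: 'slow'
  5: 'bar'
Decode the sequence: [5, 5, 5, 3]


Look up each index in the dictionary:
  5 -> 'bar'
  5 -> 'bar'
  5 -> 'bar'
  3 -> 'run'

Decoded: "bar bar bar run"


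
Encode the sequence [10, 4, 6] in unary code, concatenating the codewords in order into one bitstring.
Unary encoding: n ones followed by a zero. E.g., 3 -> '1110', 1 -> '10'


Encode each number as n ones followed by a terminating 0:
  10 -> 11111111110 (11 bits)
  4 -> 11110 (5 bits)
  6 -> 1111110 (7 bits)
Total length = 11 + 5 + 7 = 23 bits.

Unary([10, 4, 6]) = 11111111110111101111110 (23 bits)


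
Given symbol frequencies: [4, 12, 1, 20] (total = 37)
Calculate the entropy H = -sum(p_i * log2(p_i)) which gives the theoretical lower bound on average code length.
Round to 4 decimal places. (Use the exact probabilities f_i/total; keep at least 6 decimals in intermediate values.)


Per-symbol terms -p_i * log2(p_i) with p_i = f_i/37:
  p = 4/37 = 0.108108: log2(p) = -3.209453, -p*log2(p) = 0.346968
  p = 12/37 = 0.324324: log2(p) = -1.624491, -p*log2(p) = 0.526862
  p = 1/37 = 0.027027: log2(p) = -5.209453, -p*log2(p) = 0.140796
  p = 20/37 = 0.540541: log2(p) = -0.887525, -p*log2(p) = 0.479743
H = 0.346968 + 0.526862 + 0.140796 + 0.479743 = 1.494369

H = 1.4944 bits/symbol


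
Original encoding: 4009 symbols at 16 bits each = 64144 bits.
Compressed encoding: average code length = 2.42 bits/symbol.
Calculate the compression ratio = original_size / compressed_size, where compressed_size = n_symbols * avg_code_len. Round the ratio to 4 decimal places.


original_size = n_symbols * orig_bits = 4009 * 16 = 64144 bits
compressed_size = n_symbols * avg_code_len = 4009 * 2.42 = 9701.78 bits
ratio = original_size / compressed_size = 64144 / 9701.78 = 6.6116

Compression ratio = 6.6116


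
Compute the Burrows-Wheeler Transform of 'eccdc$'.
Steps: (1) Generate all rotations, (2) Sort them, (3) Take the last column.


Rotations (sorted):
  0: $eccdc -> last char: c
  1: c$eccd -> last char: d
  2: ccdc$e -> last char: e
  3: cdc$ec -> last char: c
  4: dc$ecc -> last char: c
  5: eccdc$ -> last char: $


BWT = cdecc$


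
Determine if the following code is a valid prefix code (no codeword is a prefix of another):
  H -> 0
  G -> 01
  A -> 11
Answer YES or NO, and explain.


Checking each pair (does one codeword prefix another?):
  H='0' vs G='01': prefix -- VIOLATION

NO -- this is NOT a valid prefix code. H (0) is a prefix of G (01).


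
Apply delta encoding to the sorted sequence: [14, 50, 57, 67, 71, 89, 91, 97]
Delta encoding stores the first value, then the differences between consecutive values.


First value: 14
Deltas:
  50 - 14 = 36
  57 - 50 = 7
  67 - 57 = 10
  71 - 67 = 4
  89 - 71 = 18
  91 - 89 = 2
  97 - 91 = 6


Delta encoded: [14, 36, 7, 10, 4, 18, 2, 6]


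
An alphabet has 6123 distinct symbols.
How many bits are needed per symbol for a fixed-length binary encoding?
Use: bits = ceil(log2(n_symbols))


log2(6123) = 12.58
Bracket: 2^12 = 4096 < 6123 <= 2^13 = 8192
So ceil(log2(6123)) = 13

bits = ceil(log2(6123)) = ceil(12.58) = 13 bits


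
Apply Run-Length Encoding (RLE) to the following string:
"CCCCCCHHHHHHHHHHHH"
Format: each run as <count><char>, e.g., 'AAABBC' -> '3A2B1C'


Scanning runs left to right:
  i=0: run of 'C' x 6 -> '6C'
  i=6: run of 'H' x 12 -> '12H'

RLE = 6C12H


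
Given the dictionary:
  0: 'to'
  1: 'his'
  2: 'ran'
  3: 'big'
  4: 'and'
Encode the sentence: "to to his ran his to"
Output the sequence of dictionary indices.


Look up each word in the dictionary:
  'to' -> 0
  'to' -> 0
  'his' -> 1
  'ran' -> 2
  'his' -> 1
  'to' -> 0

Encoded: [0, 0, 1, 2, 1, 0]


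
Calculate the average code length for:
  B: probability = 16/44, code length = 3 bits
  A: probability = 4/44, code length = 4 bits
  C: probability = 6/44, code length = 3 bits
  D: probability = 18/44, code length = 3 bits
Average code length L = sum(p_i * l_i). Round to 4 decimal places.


Weighted contributions p_i * l_i:
  B: (16/44) * 3 = 48/44
  A: (4/44) * 4 = 16/44
  C: (6/44) * 3 = 18/44
  D: (18/44) * 3 = 54/44
Sum = (48 + 16 + 18 + 54)/44 = 136/44

L = 136/44 = 3.0909 bits/symbol


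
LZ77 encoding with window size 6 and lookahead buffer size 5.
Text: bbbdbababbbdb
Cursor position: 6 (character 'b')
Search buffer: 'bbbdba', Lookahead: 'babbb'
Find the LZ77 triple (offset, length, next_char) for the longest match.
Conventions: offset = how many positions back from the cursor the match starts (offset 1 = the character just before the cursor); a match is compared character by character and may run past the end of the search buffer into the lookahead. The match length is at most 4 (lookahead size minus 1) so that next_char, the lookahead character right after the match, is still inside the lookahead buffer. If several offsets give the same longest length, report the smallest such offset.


Try each offset into the search buffer:
  offset=1 (pos 5, char 'a'): match length 0
  offset=2 (pos 4, char 'b'): match length 3
  offset=3 (pos 3, char 'd'): match length 0
  offset=4 (pos 2, char 'b'): match length 1
  offset=5 (pos 1, char 'b'): match length 1
  offset=6 (pos 0, char 'b'): match length 1
Longest match has length 3 at offset 2.
next_char = character at position 6 + 3 = 9 -> 'b'

Best match: offset=2, length=3 (matching 'bab' starting at position 4)
LZ77 triple: (2, 3, 'b')


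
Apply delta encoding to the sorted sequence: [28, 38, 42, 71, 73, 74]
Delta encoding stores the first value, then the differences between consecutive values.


First value: 28
Deltas:
  38 - 28 = 10
  42 - 38 = 4
  71 - 42 = 29
  73 - 71 = 2
  74 - 73 = 1


Delta encoded: [28, 10, 4, 29, 2, 1]


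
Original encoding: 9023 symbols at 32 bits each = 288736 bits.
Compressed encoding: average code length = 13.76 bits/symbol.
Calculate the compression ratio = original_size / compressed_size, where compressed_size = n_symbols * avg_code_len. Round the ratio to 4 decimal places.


original_size = n_symbols * orig_bits = 9023 * 32 = 288736 bits
compressed_size = n_symbols * avg_code_len = 9023 * 13.76 = 124156.48 bits
ratio = original_size / compressed_size = 288736 / 124156.48 = 2.3256

Compression ratio = 2.3256


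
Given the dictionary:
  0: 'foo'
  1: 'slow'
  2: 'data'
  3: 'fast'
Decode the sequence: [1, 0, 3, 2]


Look up each index in the dictionary:
  1 -> 'slow'
  0 -> 'foo'
  3 -> 'fast'
  2 -> 'data'

Decoded: "slow foo fast data"


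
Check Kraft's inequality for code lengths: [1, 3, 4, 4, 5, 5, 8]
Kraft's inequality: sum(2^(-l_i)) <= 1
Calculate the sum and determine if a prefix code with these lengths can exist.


Sum = 2^(-1) + 2^(-3) + 2^(-4) + 2^(-4) + 2^(-5) + 2^(-5) + 2^(-8)
    = 0.5 + 0.125 + 0.0625 + 0.0625 + 0.03125 + 0.03125 + 0.00390625
    = 209/256 = 0.81640625
Since 0.81640625 <= 1, Kraft's inequality IS satisfied.
A prefix code with these lengths CAN exist.

Kraft sum = 0.81640625. Satisfied.


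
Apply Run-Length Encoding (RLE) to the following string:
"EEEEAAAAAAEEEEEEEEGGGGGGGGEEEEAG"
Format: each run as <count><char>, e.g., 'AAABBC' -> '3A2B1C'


Scanning runs left to right:
  i=0: run of 'E' x 4 -> '4E'
  i=4: run of 'A' x 6 -> '6A'
  i=10: run of 'E' x 8 -> '8E'
  i=18: run of 'G' x 8 -> '8G'
  i=26: run of 'E' x 4 -> '4E'
  i=30: run of 'A' x 1 -> '1A'
  i=31: run of 'G' x 1 -> '1G'

RLE = 4E6A8E8G4E1A1G


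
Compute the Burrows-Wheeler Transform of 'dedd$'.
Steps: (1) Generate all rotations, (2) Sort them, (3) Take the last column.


Rotations (sorted):
  0: $dedd -> last char: d
  1: d$ded -> last char: d
  2: dd$de -> last char: e
  3: dedd$ -> last char: $
  4: edd$d -> last char: d


BWT = dde$d


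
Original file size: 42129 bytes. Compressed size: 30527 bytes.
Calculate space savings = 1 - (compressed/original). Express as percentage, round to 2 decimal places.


ratio = compressed/original = 30527/42129 = 0.724608
savings = 1 - ratio = 1 - 0.724608 = 0.275392
as a percentage: 0.275392 * 100 = 27.54%

Space savings = 1 - 30527/42129 = 27.54%


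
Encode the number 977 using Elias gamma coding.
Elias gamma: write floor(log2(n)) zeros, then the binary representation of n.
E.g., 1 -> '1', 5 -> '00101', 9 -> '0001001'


num_bits = floor(log2(977)) + 1 = 10
leading_zeros = num_bits - 1 = 9
binary(977) = 1111010001

Elias gamma(977) = '000000000' + '1111010001' = 0000000001111010001 (19 bits)


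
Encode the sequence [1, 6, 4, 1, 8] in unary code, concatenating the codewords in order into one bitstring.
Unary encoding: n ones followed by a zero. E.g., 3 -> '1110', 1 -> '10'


Encode each number as n ones followed by a terminating 0:
  1 -> 10 (2 bits)
  6 -> 1111110 (7 bits)
  4 -> 11110 (5 bits)
  1 -> 10 (2 bits)
  8 -> 111111110 (9 bits)
Total length = 2 + 7 + 5 + 2 + 9 = 25 bits.

Unary([1, 6, 4, 1, 8]) = 1011111101111010111111110 (25 bits)


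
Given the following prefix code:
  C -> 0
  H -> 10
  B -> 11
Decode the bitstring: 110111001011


Decoding step by step:
Bits 11 -> B
Bits 0 -> C
Bits 11 -> B
Bits 10 -> H
Bits 0 -> C
Bits 10 -> H
Bits 11 -> B


Decoded message: BCBHCHB


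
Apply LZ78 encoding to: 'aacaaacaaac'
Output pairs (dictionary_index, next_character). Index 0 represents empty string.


LZ78 encoding steps:
Dictionary: {0: ''}
Step 1: w='' (idx 0), next='a' -> output (0, 'a'), add 'a' as idx 1
Step 2: w='a' (idx 1), next='c' -> output (1, 'c'), add 'ac' as idx 2
Step 3: w='a' (idx 1), next='a' -> output (1, 'a'), add 'aa' as idx 3
Step 4: w='ac' (idx 2), next='a' -> output (2, 'a'), add 'aca' as idx 4
Step 5: w='aa' (idx 3), next='c' -> output (3, 'c'), add 'aac' as idx 5


Encoded: [(0, 'a'), (1, 'c'), (1, 'a'), (2, 'a'), (3, 'c')]


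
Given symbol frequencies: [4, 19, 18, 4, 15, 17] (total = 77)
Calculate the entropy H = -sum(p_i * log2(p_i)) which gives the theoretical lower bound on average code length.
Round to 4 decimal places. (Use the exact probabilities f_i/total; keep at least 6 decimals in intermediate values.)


Per-symbol terms -p_i * log2(p_i) with p_i = f_i/77:
  p = 4/77 = 0.051948: log2(p) = -4.266787, -p*log2(p) = 0.221651
  p = 19/77 = 0.246753: log2(p) = -2.018859, -p*log2(p) = 0.498160
  p = 18/77 = 0.233766: log2(p) = -2.096862, -p*log2(p) = 0.490175
  p = 4/77 = 0.051948: log2(p) = -4.266787, -p*log2(p) = 0.221651
  p = 15/77 = 0.194805: log2(p) = -2.359896, -p*log2(p) = 0.459720
  p = 17/77 = 0.220779: log2(p) = -2.179324, -p*log2(p) = 0.481149
H = 0.221651 + 0.498160 + 0.490175 + 0.221651 + 0.459720 + 0.481149 = 2.372506

H = 2.3725 bits/symbol


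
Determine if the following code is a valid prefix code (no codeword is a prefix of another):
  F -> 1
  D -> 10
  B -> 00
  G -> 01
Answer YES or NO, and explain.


Checking each pair (does one codeword prefix another?):
  F='1' vs D='10': prefix -- VIOLATION

NO -- this is NOT a valid prefix code. F (1) is a prefix of D (10).


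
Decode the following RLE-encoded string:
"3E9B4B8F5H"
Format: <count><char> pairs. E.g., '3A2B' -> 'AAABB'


Expanding each <count><char> pair:
  3E -> 'EEE'
  9B -> 'BBBBBBBBB'
  4B -> 'BBBB'
  8F -> 'FFFFFFFF'
  5H -> 'HHHHH'

Decoded = EEEBBBBBBBBBBBBBFFFFFFFFHHHHH


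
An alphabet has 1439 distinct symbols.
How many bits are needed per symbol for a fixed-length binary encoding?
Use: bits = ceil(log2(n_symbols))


log2(1439) = 10.4909
Bracket: 2^10 = 1024 < 1439 <= 2^11 = 2048
So ceil(log2(1439)) = 11

bits = ceil(log2(1439)) = ceil(10.4909) = 11 bits


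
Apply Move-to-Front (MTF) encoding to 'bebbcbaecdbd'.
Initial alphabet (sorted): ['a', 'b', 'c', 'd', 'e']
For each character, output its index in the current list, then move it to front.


MTF encoding:
'b': index 1 in ['a', 'b', 'c', 'd', 'e'] -> ['b', 'a', 'c', 'd', 'e']
'e': index 4 in ['b', 'a', 'c', 'd', 'e'] -> ['e', 'b', 'a', 'c', 'd']
'b': index 1 in ['e', 'b', 'a', 'c', 'd'] -> ['b', 'e', 'a', 'c', 'd']
'b': index 0 in ['b', 'e', 'a', 'c', 'd'] -> ['b', 'e', 'a', 'c', 'd']
'c': index 3 in ['b', 'e', 'a', 'c', 'd'] -> ['c', 'b', 'e', 'a', 'd']
'b': index 1 in ['c', 'b', 'e', 'a', 'd'] -> ['b', 'c', 'e', 'a', 'd']
'a': index 3 in ['b', 'c', 'e', 'a', 'd'] -> ['a', 'b', 'c', 'e', 'd']
'e': index 3 in ['a', 'b', 'c', 'e', 'd'] -> ['e', 'a', 'b', 'c', 'd']
'c': index 3 in ['e', 'a', 'b', 'c', 'd'] -> ['c', 'e', 'a', 'b', 'd']
'd': index 4 in ['c', 'e', 'a', 'b', 'd'] -> ['d', 'c', 'e', 'a', 'b']
'b': index 4 in ['d', 'c', 'e', 'a', 'b'] -> ['b', 'd', 'c', 'e', 'a']
'd': index 1 in ['b', 'd', 'c', 'e', 'a'] -> ['d', 'b', 'c', 'e', 'a']


Output: [1, 4, 1, 0, 3, 1, 3, 3, 3, 4, 4, 1]


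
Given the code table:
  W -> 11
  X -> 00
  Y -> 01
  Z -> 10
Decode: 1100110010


Decoding:
11 -> W
00 -> X
11 -> W
00 -> X
10 -> Z


Result: WXWXZ


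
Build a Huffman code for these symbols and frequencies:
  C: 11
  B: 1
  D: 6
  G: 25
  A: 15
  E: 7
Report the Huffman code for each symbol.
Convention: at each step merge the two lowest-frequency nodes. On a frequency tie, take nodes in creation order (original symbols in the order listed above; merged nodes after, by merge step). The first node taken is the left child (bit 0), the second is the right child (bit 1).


Huffman tree construction:
Step 1: Merge B(1) + D(6) = 7
Step 2: Merge E(7) + (B+D)(7) = 14
Step 3: Merge C(11) + (E+(B+D))(14) = 25
Step 4: Merge A(15) + G(25) = 40
Step 5: Merge (C+(E+(B+D)))(25) + (A+G)(40) = 65
Read each symbol's code off the tree from the root (left child = 0, right child = 1).

Codes:
  C: 00 (length 2)
  B: 0110 (length 4)
  D: 0111 (length 4)
  G: 11 (length 2)
  A: 10 (length 2)
  E: 010 (length 3)
Average code length: 151/65 = 2.3231 bits/symbol


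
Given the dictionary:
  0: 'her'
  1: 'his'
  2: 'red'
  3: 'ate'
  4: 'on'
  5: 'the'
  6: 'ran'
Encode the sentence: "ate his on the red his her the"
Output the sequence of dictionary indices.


Look up each word in the dictionary:
  'ate' -> 3
  'his' -> 1
  'on' -> 4
  'the' -> 5
  'red' -> 2
  'his' -> 1
  'her' -> 0
  'the' -> 5

Encoded: [3, 1, 4, 5, 2, 1, 0, 5]


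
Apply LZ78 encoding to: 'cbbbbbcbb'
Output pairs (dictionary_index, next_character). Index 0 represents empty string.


LZ78 encoding steps:
Dictionary: {0: ''}
Step 1: w='' (idx 0), next='c' -> output (0, 'c'), add 'c' as idx 1
Step 2: w='' (idx 0), next='b' -> output (0, 'b'), add 'b' as idx 2
Step 3: w='b' (idx 2), next='b' -> output (2, 'b'), add 'bb' as idx 3
Step 4: w='bb' (idx 3), next='c' -> output (3, 'c'), add 'bbc' as idx 4
Step 5: w='bb' (idx 3), end of input -> output (3, '')


Encoded: [(0, 'c'), (0, 'b'), (2, 'b'), (3, 'c'), (3, '')]


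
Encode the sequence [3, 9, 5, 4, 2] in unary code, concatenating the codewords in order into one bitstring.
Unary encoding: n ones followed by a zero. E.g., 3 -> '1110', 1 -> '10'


Encode each number as n ones followed by a terminating 0:
  3 -> 1110 (4 bits)
  9 -> 1111111110 (10 bits)
  5 -> 111110 (6 bits)
  4 -> 11110 (5 bits)
  2 -> 110 (3 bits)
Total length = 4 + 10 + 6 + 5 + 3 = 28 bits.

Unary([3, 9, 5, 4, 2]) = 1110111111111011111011110110 (28 bits)


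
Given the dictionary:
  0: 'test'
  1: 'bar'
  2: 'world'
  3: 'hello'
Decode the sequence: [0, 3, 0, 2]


Look up each index in the dictionary:
  0 -> 'test'
  3 -> 'hello'
  0 -> 'test'
  2 -> 'world'

Decoded: "test hello test world"


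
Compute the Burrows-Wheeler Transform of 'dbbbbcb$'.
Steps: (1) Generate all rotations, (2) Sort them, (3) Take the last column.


Rotations (sorted):
  0: $dbbbbcb -> last char: b
  1: b$dbbbbc -> last char: c
  2: bbbbcb$d -> last char: d
  3: bbbcb$db -> last char: b
  4: bbcb$dbb -> last char: b
  5: bcb$dbbb -> last char: b
  6: cb$dbbbb -> last char: b
  7: dbbbbcb$ -> last char: $


BWT = bcdbbbb$


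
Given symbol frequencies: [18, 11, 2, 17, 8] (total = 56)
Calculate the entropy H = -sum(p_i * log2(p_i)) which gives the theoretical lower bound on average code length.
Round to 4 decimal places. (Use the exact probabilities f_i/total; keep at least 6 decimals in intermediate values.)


Per-symbol terms -p_i * log2(p_i) with p_i = f_i/56:
  p = 18/56 = 0.321429: log2(p) = -1.637430, -p*log2(p) = 0.526317
  p = 11/56 = 0.196429: log2(p) = -2.347923, -p*log2(p) = 0.461199
  p = 2/56 = 0.035714: log2(p) = -4.807355, -p*log2(p) = 0.171691
  p = 17/56 = 0.303571: log2(p) = -1.719892, -p*log2(p) = 0.522110
  p = 8/56 = 0.142857: log2(p) = -2.807355, -p*log2(p) = 0.401051
H = 0.526317 + 0.461199 + 0.171691 + 0.522110 + 0.401051 = 2.082368

H = 2.0824 bits/symbol


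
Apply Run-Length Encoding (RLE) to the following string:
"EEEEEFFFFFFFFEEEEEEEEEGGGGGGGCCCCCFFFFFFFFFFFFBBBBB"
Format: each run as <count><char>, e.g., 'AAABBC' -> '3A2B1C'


Scanning runs left to right:
  i=0: run of 'E' x 5 -> '5E'
  i=5: run of 'F' x 8 -> '8F'
  i=13: run of 'E' x 9 -> '9E'
  i=22: run of 'G' x 7 -> '7G'
  i=29: run of 'C' x 5 -> '5C'
  i=34: run of 'F' x 12 -> '12F'
  i=46: run of 'B' x 5 -> '5B'

RLE = 5E8F9E7G5C12F5B


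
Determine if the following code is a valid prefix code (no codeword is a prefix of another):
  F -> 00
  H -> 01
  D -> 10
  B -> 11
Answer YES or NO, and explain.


Checking each pair (does one codeword prefix another?):
  F='00' vs H='01': no prefix
  F='00' vs D='10': no prefix
  F='00' vs B='11': no prefix
  H='01' vs F='00': no prefix
  H='01' vs D='10': no prefix
  H='01' vs B='11': no prefix
  D='10' vs F='00': no prefix
  D='10' vs H='01': no prefix
  D='10' vs B='11': no prefix
  B='11' vs F='00': no prefix
  B='11' vs H='01': no prefix
  B='11' vs D='10': no prefix
No violation found over all pairs.

YES -- this is a valid prefix code. No codeword is a prefix of any other codeword.


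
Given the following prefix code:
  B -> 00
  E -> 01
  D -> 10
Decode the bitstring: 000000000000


Decoding step by step:
Bits 00 -> B
Bits 00 -> B
Bits 00 -> B
Bits 00 -> B
Bits 00 -> B
Bits 00 -> B


Decoded message: BBBBBB


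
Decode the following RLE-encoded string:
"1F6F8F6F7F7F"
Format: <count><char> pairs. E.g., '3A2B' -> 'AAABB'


Expanding each <count><char> pair:
  1F -> 'F'
  6F -> 'FFFFFF'
  8F -> 'FFFFFFFF'
  6F -> 'FFFFFF'
  7F -> 'FFFFFFF'
  7F -> 'FFFFFFF'

Decoded = FFFFFFFFFFFFFFFFFFFFFFFFFFFFFFFFFFF


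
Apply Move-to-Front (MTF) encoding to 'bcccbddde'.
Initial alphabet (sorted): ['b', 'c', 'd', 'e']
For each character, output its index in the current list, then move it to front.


MTF encoding:
'b': index 0 in ['b', 'c', 'd', 'e'] -> ['b', 'c', 'd', 'e']
'c': index 1 in ['b', 'c', 'd', 'e'] -> ['c', 'b', 'd', 'e']
'c': index 0 in ['c', 'b', 'd', 'e'] -> ['c', 'b', 'd', 'e']
'c': index 0 in ['c', 'b', 'd', 'e'] -> ['c', 'b', 'd', 'e']
'b': index 1 in ['c', 'b', 'd', 'e'] -> ['b', 'c', 'd', 'e']
'd': index 2 in ['b', 'c', 'd', 'e'] -> ['d', 'b', 'c', 'e']
'd': index 0 in ['d', 'b', 'c', 'e'] -> ['d', 'b', 'c', 'e']
'd': index 0 in ['d', 'b', 'c', 'e'] -> ['d', 'b', 'c', 'e']
'e': index 3 in ['d', 'b', 'c', 'e'] -> ['e', 'd', 'b', 'c']


Output: [0, 1, 0, 0, 1, 2, 0, 0, 3]


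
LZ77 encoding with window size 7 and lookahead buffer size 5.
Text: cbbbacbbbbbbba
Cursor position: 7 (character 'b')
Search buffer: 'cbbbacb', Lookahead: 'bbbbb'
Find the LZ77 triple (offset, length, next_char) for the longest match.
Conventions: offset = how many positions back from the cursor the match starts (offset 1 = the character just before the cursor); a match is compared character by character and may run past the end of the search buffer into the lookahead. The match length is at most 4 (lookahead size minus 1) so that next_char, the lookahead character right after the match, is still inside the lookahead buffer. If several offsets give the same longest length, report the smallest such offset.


Try each offset into the search buffer:
  offset=1 (pos 6, char 'b'): match length 4
  offset=2 (pos 5, char 'c'): match length 0
  offset=3 (pos 4, char 'a'): match length 0
  offset=4 (pos 3, char 'b'): match length 1
  offset=5 (pos 2, char 'b'): match length 2
  offset=6 (pos 1, char 'b'): match length 3
  offset=7 (pos 0, char 'c'): match length 0
Longest match has length 4 at offset 1.
next_char = character at position 7 + 4 = 11 -> 'b'

Best match: offset=1, length=4 (matching 'bbbb' starting at position 6)
LZ77 triple: (1, 4, 'b')


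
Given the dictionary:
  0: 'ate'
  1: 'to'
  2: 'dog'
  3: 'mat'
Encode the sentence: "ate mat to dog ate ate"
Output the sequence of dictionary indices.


Look up each word in the dictionary:
  'ate' -> 0
  'mat' -> 3
  'to' -> 1
  'dog' -> 2
  'ate' -> 0
  'ate' -> 0

Encoded: [0, 3, 1, 2, 0, 0]


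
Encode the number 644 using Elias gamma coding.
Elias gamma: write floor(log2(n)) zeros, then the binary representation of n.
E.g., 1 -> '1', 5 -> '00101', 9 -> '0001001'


num_bits = floor(log2(644)) + 1 = 10
leading_zeros = num_bits - 1 = 9
binary(644) = 1010000100

Elias gamma(644) = '000000000' + '1010000100' = 0000000001010000100 (19 bits)


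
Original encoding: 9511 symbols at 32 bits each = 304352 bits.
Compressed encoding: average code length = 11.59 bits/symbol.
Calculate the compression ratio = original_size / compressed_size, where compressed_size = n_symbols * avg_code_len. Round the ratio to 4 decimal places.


original_size = n_symbols * orig_bits = 9511 * 32 = 304352 bits
compressed_size = n_symbols * avg_code_len = 9511 * 11.59 = 110232.49 bits
ratio = original_size / compressed_size = 304352 / 110232.49 = 2.761

Compression ratio = 2.761


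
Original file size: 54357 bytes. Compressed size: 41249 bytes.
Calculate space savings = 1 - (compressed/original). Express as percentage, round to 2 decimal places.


ratio = compressed/original = 41249/54357 = 0.758854
savings = 1 - ratio = 1 - 0.758854 = 0.241146
as a percentage: 0.241146 * 100 = 24.11%

Space savings = 1 - 41249/54357 = 24.11%


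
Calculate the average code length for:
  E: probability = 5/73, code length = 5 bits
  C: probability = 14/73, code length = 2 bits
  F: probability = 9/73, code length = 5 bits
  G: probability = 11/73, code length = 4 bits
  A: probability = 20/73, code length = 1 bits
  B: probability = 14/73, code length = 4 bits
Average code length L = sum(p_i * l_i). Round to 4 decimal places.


Weighted contributions p_i * l_i:
  E: (5/73) * 5 = 25/73
  C: (14/73) * 2 = 28/73
  F: (9/73) * 5 = 45/73
  G: (11/73) * 4 = 44/73
  A: (20/73) * 1 = 20/73
  B: (14/73) * 4 = 56/73
Sum = (25 + 28 + 45 + 44 + 20 + 56)/73 = 218/73

L = 218/73 = 2.9863 bits/symbol


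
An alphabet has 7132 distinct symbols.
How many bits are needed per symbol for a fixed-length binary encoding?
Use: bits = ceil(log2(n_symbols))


log2(7132) = 12.8001
Bracket: 2^12 = 4096 < 7132 <= 2^13 = 8192
So ceil(log2(7132)) = 13

bits = ceil(log2(7132)) = ceil(12.8001) = 13 bits


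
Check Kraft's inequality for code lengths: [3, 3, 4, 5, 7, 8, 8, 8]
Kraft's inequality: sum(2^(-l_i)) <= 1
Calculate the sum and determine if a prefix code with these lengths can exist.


Sum = 2^(-3) + 2^(-3) + 2^(-4) + 2^(-5) + 2^(-7) + 2^(-8) + 2^(-8) + 2^(-8)
    = 0.125 + 0.125 + 0.0625 + 0.03125 + 0.0078125 + 0.00390625 + 0.00390625 + 0.00390625
    = 93/256 = 0.36328125
Since 0.36328125 <= 1, Kraft's inequality IS satisfied.
A prefix code with these lengths CAN exist.

Kraft sum = 0.36328125. Satisfied.


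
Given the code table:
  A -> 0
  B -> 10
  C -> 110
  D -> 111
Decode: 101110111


Decoding:
10 -> B
111 -> D
0 -> A
111 -> D


Result: BDAD


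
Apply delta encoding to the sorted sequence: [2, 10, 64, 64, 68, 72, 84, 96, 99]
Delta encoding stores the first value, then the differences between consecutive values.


First value: 2
Deltas:
  10 - 2 = 8
  64 - 10 = 54
  64 - 64 = 0
  68 - 64 = 4
  72 - 68 = 4
  84 - 72 = 12
  96 - 84 = 12
  99 - 96 = 3


Delta encoded: [2, 8, 54, 0, 4, 4, 12, 12, 3]


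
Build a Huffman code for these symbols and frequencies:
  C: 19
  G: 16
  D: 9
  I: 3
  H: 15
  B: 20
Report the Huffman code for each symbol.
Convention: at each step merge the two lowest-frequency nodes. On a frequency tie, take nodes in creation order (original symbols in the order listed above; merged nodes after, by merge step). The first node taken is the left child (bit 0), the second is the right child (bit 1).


Huffman tree construction:
Step 1: Merge I(3) + D(9) = 12
Step 2: Merge (I+D)(12) + H(15) = 27
Step 3: Merge G(16) + C(19) = 35
Step 4: Merge B(20) + ((I+D)+H)(27) = 47
Step 5: Merge (G+C)(35) + (B+((I+D)+H))(47) = 82
Read each symbol's code off the tree from the root (left child = 0, right child = 1).

Codes:
  C: 01 (length 2)
  G: 00 (length 2)
  D: 1101 (length 4)
  I: 1100 (length 4)
  H: 111 (length 3)
  B: 10 (length 2)
Average code length: 203/82 = 2.4756 bits/symbol


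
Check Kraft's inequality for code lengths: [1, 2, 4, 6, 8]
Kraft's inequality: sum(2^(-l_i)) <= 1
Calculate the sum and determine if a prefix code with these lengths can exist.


Sum = 2^(-1) + 2^(-2) + 2^(-4) + 2^(-6) + 2^(-8)
    = 0.5 + 0.25 + 0.0625 + 0.015625 + 0.00390625
    = 213/256 = 0.83203125
Since 0.83203125 <= 1, Kraft's inequality IS satisfied.
A prefix code with these lengths CAN exist.

Kraft sum = 0.83203125. Satisfied.
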